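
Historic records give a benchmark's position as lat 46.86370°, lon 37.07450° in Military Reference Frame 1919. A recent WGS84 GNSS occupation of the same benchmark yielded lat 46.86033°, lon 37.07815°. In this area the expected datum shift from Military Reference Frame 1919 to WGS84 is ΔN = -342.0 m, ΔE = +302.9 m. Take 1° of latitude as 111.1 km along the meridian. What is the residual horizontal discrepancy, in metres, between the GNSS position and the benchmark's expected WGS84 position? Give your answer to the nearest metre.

Observed coordinate differences: Δφ = -0.00337°, Δλ = +0.00365°.
Converting to metres (1° lat = 111100 m, cos φ = 0.683736): observed ΔN = -374.4 m, observed ΔE = 277.3 m.
Subtracting the expected shift leaves a residual of -374.4 − (-342.0) = -32.4 m north and 277.3 − (302.9) = -25.6 m east.
Residual distance = √((-32.4)² + (-25.6)²) = 41.3 m.

41 m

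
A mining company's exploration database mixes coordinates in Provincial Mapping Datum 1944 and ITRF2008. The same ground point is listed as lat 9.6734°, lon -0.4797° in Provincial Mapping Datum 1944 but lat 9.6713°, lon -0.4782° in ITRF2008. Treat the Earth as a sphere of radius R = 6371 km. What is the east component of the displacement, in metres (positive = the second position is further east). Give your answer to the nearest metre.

Δφ = 9.6713° − 9.6734° = -0.0021°; Δλ = -0.4782° − -0.4797° = +0.0015°.
1° along a meridian = πR/180 = 111195 m.
ΔN = Δφ × 111195 = -233.5 m; ΔE = Δλ × 111195 × cos(9.6734°) = +0.0015 × 111195 × 0.985782 = 164.4 m.

ΔE = 164 m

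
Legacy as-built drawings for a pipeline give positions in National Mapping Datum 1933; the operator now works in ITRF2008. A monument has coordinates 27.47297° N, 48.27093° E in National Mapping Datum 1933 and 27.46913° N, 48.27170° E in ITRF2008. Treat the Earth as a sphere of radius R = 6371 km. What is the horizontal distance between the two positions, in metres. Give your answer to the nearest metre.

434 m

Δφ = 27.46913° − 27.47297° = -0.00384°; Δλ = 48.27170° − 48.27093° = +0.00077°.
1° along a meridian = πR/180 = 111195 m.
ΔN = Δφ × 111195 = -427.0 m; ΔE = Δλ × 111195 × cos(27.47297°) = +0.00077 × 111195 × 0.887229 = 76.0 m.
Distance = √(ΔE² + ΔN²) = √(76.0² + (-427.0)²) = 433.7 m.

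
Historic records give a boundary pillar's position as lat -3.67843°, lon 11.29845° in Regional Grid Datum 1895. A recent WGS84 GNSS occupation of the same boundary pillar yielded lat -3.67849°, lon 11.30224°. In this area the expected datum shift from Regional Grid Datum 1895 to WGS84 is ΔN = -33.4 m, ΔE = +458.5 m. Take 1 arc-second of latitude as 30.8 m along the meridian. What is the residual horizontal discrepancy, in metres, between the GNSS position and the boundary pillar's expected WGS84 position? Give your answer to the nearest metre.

Observed coordinate differences: Δφ = -0.00006°, Δλ = +0.00379°.
Converting to metres (1° lat = 110880 m, cos φ = 0.997940): observed ΔN = -6.7 m, observed ΔE = 419.4 m.
Subtracting the expected shift leaves a residual of -6.7 − (-33.4) = 26.7 m north and 419.4 − (458.5) = -39.1 m east.
Residual distance = √(26.7² + (-39.1)²) = 47.4 m.

47 m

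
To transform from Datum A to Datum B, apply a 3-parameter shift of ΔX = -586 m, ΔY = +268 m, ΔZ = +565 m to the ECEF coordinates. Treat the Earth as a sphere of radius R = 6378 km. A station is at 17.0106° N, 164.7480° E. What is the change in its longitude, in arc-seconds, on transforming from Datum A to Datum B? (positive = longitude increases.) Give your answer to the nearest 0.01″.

Δλ = -3.53″

sin φ = 0.292549, cos φ = 0.956251, sin λ = 0.263065, cos λ = -0.964778.
East component: ΔE = −sin λ·ΔX + cos λ·ΔY = −(0.263065)(-586) + (-0.964778)(268) = -104.40 m.
1° of latitude spans πR/180 = 111317 m; at latitude φ, 1° of longitude spans that × cos φ = 106447.0 m, so Δλ = -104.40 / 106447.0 × 3600 = -3.531″.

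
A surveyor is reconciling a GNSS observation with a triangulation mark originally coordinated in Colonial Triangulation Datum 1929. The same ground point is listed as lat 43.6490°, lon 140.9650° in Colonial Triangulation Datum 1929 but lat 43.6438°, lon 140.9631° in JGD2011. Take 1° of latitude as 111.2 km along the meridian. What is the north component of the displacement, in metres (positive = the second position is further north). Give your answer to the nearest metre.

ΔN = -578 m

Δφ = 43.6438° − 43.6490° = -0.0052°; Δλ = 140.9631° − 140.9650° = -0.0019°.
ΔN = Δφ × 111200 = -578.2 m; ΔE = Δλ × 111200 × cos(43.6490°) = -0.0019 × 111200 × 0.723582 = -152.9 m.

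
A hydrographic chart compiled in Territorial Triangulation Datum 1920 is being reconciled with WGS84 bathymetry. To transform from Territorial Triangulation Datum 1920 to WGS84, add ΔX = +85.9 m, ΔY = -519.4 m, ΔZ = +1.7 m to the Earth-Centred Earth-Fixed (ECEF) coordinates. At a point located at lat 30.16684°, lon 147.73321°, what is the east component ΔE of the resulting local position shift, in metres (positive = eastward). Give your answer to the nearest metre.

At φ = 30.16684°, λ = 147.73321°: sin φ = 0.502520, cos φ = 0.864566, sin λ = 0.533862, cos λ = -0.845571.
ΔE = −sin λ·ΔX + cos λ·ΔY = −(0.533862)·(85.9) + (-0.845571)·(-519.4) = 393.33 m.

ΔE = 393 m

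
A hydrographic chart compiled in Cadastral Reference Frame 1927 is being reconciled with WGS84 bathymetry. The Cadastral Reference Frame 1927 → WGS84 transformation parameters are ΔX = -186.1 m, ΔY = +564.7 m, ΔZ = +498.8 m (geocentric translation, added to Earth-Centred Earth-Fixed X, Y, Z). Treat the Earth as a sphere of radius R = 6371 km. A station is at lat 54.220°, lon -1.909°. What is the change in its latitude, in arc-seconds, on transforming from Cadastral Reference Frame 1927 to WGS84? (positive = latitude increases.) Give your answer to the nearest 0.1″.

Δφ = 14.8″

sin φ = 0.811268, cos φ = 0.584675, sin λ = -0.033312, cos λ = 0.999445.
North component: ΔN = −sin φ cos λ·ΔX − sin φ sin λ·ΔY + cos φ·ΔZ = −(0.811268)(0.999445)(-186.1) − (0.811268)(-0.033312)(564.7) + (0.584675)(498.8) = 457.79 m.
1° of latitude spans πR/180 = 111195 m, so Δφ = 457.79 / 111195 × 3600 = 14.821″.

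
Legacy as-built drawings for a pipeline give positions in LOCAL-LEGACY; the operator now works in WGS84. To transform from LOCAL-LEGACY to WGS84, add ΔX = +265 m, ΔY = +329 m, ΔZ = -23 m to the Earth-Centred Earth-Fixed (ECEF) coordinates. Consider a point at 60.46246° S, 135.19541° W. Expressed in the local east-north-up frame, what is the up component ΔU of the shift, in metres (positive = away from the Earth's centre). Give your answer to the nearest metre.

At φ = -60.46246°, λ = -135.19541°: sin φ = -0.870033, cos φ = 0.492994, sin λ = -0.704691, cos λ = -0.709514.
ΔU = cos φ cos λ·ΔX + cos φ sin λ·ΔY + sin φ·ΔZ = (0.492994)(-0.709514)(265) + (0.492994)(-0.704691)(329) + (-0.870033)(-23) = -186.98 m.

ΔU = -187 m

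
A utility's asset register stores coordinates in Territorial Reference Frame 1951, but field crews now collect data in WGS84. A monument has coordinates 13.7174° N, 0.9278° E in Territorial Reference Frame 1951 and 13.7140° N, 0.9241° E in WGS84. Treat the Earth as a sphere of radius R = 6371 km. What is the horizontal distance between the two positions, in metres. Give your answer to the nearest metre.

Δφ = 13.7140° − 13.7174° = -0.0034°; Δλ = 0.9241° − 0.9278° = -0.0037°.
1° along a meridian = πR/180 = 111195 m.
ΔN = Δφ × 111195 = -378.1 m; ΔE = Δλ × 111195 × cos(13.7174°) = -0.0037 × 111195 × 0.971477 = -399.7 m.
Distance = √(ΔE² + ΔN²) = √((-399.7)² + (-378.1)²) = 550.2 m.

550 m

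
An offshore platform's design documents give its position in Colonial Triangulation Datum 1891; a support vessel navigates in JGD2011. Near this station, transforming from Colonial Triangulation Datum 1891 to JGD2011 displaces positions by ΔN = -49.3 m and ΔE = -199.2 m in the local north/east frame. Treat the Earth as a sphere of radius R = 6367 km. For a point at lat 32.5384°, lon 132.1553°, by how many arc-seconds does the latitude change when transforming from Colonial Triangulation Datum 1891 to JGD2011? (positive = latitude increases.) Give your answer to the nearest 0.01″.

On a sphere of radius R, 1 rad of latitude = R, so Δφ = ΔN / R = -49.3 / 6367000 = -7.7431e-06 rad = -1.597″.

Δφ = -1.60″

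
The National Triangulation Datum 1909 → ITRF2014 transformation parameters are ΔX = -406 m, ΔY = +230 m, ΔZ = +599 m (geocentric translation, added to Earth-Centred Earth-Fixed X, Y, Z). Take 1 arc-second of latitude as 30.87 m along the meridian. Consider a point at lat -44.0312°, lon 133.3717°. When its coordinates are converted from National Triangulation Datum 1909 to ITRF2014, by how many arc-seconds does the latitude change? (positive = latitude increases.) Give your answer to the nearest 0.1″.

Δφ = 24.0″

sin φ = -0.695050, cos φ = 0.718961, sin λ = 0.726914, cos λ = -0.686729.
North component: ΔN = −sin φ cos λ·ΔX − sin φ sin λ·ΔY + cos φ·ΔZ = −(-0.695050)(-0.686729)(-406) − (-0.695050)(0.726914)(230) + (0.718961)(599) = 740.65 m.
1° of latitude spans 3600 × 30.87 = 111132 m, so Δφ = 740.65 / 111132 × 3600 = 23.993″.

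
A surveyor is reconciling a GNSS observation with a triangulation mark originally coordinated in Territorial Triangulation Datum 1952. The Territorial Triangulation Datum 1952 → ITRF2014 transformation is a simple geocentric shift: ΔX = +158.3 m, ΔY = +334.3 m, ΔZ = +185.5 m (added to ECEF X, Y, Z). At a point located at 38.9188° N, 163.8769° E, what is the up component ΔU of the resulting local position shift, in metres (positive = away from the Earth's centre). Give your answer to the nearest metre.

ΔU = 70 m

At φ = 38.9188°, λ = 163.8769°: sin φ = 0.628218, cos φ = 0.778037, sin λ = 0.277702, cos λ = -0.960667.
ΔU = cos φ cos λ·ΔX + cos φ sin λ·ΔY + sin φ·ΔZ = (0.778037)(-0.960667)(158.3) + (0.778037)(0.277702)(334.3) + (0.628218)(185.5) = 70.45 m.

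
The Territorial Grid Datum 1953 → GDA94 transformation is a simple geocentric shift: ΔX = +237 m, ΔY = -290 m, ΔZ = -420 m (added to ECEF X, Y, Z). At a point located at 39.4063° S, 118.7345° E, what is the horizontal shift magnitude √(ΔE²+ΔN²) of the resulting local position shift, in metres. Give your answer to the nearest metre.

At φ = -39.4063°, λ = 118.7345°: sin φ = -0.634815, cos φ = 0.772664, sin λ = 0.876857, cos λ = -0.480752.
ΔE = −sin λ·ΔX + cos λ·ΔY = −(0.876857)·(237) + (-0.480752)·(-290) = -68.40 m.
ΔN = −sin φ cos λ·ΔX − sin φ sin λ·ΔY + cos φ·ΔZ = −(-0.634815)(-0.480752)(237) − (-0.634815)(0.876857)(-290) + (0.772664)(-420) = -558.27 m.
Horizontal magnitude = √(ΔE² + ΔN²) = √((-68.40)² + (-558.27)²) = 562.45 m.

562 m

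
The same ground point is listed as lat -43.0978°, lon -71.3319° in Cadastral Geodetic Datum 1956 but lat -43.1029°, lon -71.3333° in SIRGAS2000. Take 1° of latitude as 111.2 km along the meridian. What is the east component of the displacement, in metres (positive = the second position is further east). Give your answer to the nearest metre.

Δφ = -43.1029° − -43.0978° = -0.0051°; Δλ = -71.3333° − -71.3319° = -0.0014°.
ΔN = Δφ × 111200 = -567.1 m; ΔE = Δλ × 111200 × cos(-43.0978°) = -0.0014 × 111200 × 0.730189 = -113.7 m.

ΔE = -114 m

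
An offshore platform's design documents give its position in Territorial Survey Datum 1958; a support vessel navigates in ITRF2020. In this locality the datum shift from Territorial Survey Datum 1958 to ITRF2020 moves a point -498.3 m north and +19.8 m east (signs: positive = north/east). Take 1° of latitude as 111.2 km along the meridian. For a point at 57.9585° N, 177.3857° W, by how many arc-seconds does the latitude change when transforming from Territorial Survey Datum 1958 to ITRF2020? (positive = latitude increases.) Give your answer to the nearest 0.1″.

1° of latitude = 111.2 km, so Δφ = -498.3 / 111200 = -0.0044811° = -16.132″.

Δφ = -16.1″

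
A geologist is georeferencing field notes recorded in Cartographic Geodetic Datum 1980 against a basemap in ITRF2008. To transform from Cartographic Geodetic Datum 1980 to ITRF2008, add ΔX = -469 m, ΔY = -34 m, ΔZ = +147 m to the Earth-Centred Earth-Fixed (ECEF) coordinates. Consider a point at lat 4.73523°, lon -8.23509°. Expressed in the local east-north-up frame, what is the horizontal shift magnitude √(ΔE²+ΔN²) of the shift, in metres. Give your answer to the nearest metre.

The local east axis at (φ, λ) is (−sin λ, cos λ, 0), so ΔE = −sin(-8.23509°)·(-469) + cos(-8.23509°)·(-34) = -100.83 m.
The local north axis is (−sin φ cos λ, −sin φ sin λ, cos φ), giving ΔN = 38.317 − 0.402 + 146.498 = 184.41 m.
Horizontal magnitude = √(ΔE² + ΔN²) = √((-100.83)² + 184.41²) = 210.18 m.

210 m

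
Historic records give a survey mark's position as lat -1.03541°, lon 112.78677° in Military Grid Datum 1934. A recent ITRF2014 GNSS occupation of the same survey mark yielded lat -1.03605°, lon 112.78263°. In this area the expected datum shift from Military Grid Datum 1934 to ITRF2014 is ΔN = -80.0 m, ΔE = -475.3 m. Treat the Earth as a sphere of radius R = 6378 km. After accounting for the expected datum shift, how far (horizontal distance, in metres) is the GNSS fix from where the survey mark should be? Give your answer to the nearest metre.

Observed coordinate differences: Δφ = -0.00064°, Δλ = -0.00414°.
Converting to metres (1° lat = 111317 m, cos φ = 0.999837): observed ΔN = -71.2 m, observed ΔE = -460.8 m.
Subtracting the expected shift leaves a residual of -71.2 − (-80.0) = 8.8 m north and -460.8 − (-475.3) = 14.5 m east.
Residual distance = √(8.8² + 14.5²) = 17.0 m.

17 m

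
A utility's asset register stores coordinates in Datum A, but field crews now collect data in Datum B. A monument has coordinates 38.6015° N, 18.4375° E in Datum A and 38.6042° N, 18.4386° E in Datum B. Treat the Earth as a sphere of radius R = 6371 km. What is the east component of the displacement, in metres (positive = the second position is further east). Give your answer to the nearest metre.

ΔE = 96 m

Δφ = 38.6042° − 38.6015° = +0.0027°; Δλ = 18.4386° − 18.4375° = +0.0011°.
1° along a meridian = πR/180 = 111195 m.
ΔN = Δφ × 111195 = 300.2 m; ΔE = Δλ × 111195 × cos(38.6015°) = +0.0011 × 111195 × 0.781504 = 95.6 m.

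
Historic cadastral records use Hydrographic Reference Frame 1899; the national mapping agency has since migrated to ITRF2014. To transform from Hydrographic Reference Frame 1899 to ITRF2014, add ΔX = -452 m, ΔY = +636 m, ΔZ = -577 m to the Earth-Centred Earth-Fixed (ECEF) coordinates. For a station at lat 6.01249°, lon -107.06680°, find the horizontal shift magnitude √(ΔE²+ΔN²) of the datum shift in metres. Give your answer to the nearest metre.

811 m

At φ = 6.01249°, λ = -107.06680°: sin φ = 0.104745, cos φ = 0.994499, sin λ = -0.955963, cos λ = -0.293486.
ΔE = −sin λ·ΔX + cos λ·ΔY = −(-0.955963)·(-452) + (-0.293486)·(636) = -618.75 m.
ΔN = −sin φ cos λ·ΔX − sin φ sin λ·ΔY + cos φ·ΔZ = −(0.104745)(-0.293486)(-452) − (0.104745)(-0.955963)(636) + (0.994499)(-577) = -524.04 m.
Horizontal magnitude = √(ΔE² + ΔN²) = √((-618.75)² + (-524.04)²) = 810.84 m.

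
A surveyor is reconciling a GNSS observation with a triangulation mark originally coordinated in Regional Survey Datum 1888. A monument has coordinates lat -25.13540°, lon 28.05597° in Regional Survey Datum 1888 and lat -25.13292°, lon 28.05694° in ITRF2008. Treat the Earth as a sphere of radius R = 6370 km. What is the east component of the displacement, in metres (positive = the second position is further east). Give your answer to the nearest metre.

ΔE = 98 m

Δφ = -25.13292° − -25.13540° = +0.00248°; Δλ = 28.05694° − 28.05597° = +0.00097°.
1° along a meridian = πR/180 = 111177 m.
ΔN = Δφ × 111177 = 275.7 m; ΔE = Δλ × 111177 × cos(-25.13540°) = +0.00097 × 111177 × 0.905307 = 97.6 m.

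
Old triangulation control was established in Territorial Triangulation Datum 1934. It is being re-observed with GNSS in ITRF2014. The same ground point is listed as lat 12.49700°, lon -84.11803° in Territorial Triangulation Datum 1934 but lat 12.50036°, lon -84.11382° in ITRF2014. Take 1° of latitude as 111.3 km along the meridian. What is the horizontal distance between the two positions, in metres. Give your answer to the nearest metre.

591 m

Δφ = 12.50036° − 12.49700° = +0.00336°; Δλ = -84.11382° − -84.11803° = +0.00421°.
ΔN = Δφ × 111300 = 374.0 m; ΔE = Δλ × 111300 × cos(12.49700°) = +0.00421 × 111300 × 0.976307 = 457.5 m.
Distance = √(ΔE² + ΔN²) = √(457.5² + 374.0²) = 590.9 m.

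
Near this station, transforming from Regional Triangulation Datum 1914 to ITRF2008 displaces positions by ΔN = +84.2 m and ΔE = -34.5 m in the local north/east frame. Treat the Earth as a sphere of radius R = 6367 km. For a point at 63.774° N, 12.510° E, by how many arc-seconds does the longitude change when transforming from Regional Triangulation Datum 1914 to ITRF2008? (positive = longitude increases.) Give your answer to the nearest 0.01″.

At latitude 63.774°, cos φ = 0.441913.
One radian of longitude at latitude φ spans R cos φ, so Δλ = ΔE / (R cos φ) = -34.5 / (6367000 × 0.441913) = -1.2262e-05 rad = -2.529″.

Δλ = -2.53″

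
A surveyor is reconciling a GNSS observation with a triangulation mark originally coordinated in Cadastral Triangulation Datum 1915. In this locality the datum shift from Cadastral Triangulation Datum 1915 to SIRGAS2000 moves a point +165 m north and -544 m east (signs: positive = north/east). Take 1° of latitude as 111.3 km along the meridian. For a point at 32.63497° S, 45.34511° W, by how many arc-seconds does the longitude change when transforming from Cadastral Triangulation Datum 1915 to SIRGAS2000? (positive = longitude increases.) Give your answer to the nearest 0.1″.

At latitude -32.63497°, cos φ = 0.842123.
1° of longitude at this latitude = 111.3 × cos φ = 93.73 km, so Δλ = -544.0 / 93728.3 = -0.0058040° = -20.894″.

Δλ = -20.9″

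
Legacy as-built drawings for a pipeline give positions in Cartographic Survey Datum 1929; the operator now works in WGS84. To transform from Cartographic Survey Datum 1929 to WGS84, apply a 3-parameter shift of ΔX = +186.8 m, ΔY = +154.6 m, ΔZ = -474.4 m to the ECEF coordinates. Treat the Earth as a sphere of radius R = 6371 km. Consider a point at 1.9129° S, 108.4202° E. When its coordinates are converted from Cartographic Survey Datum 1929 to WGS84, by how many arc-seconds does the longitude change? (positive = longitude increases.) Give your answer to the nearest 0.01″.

sin φ = -0.033380, cos φ = 0.999443, sin λ = 0.948765, cos λ = -0.315984.
East component: ΔE = −sin λ·ΔX + cos λ·ΔY = −(0.948765)(186.8) + (-0.315984)(154.6) = -226.08 m.
1° of latitude spans πR/180 = 111195 m; at latitude φ, 1° of longitude spans that × cos φ = 111133.0 m, so Δλ = -226.08 / 111133.0 × 3600 = -7.324″.

Δλ = -7.32″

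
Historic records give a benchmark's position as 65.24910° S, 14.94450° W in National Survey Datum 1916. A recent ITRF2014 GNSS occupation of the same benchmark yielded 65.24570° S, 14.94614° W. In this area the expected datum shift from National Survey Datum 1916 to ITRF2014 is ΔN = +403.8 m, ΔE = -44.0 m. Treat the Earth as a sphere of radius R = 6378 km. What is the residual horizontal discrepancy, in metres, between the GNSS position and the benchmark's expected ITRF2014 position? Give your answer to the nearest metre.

Observed coordinate differences: Δφ = +0.00340°, Δλ = -0.00164°.
Converting to metres (1° lat = 111317 m, cos φ = 0.418674): observed ΔN = 378.5 m, observed ΔE = -76.4 m.
Subtracting the expected shift leaves a residual of 378.5 − (403.8) = -25.3 m north and -76.4 − (-44.0) = -32.4 m east.
Residual distance = √((-25.3)² + (-32.4)²) = 41.1 m.

41 m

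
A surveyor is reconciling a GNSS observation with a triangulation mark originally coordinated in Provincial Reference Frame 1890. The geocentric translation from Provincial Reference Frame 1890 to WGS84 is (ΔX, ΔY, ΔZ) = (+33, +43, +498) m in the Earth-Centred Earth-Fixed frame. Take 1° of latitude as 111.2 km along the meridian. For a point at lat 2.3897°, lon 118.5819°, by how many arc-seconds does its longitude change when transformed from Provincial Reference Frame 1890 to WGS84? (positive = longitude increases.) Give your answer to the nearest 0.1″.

sin φ = 0.041696, cos φ = 0.999130, sin λ = 0.878134, cos λ = -0.478414.
East component: ΔE = −sin λ·ΔX + cos λ·ΔY = −(0.878134)(33) + (-0.478414)(43) = -49.55 m.
1° of latitude spans 111200 m; at latitude φ, 1° of longitude spans that × cos φ = 111103.3 m, so Δλ = -49.55 / 111103.3 × 3600 = -1.606″.

Δλ = -1.6″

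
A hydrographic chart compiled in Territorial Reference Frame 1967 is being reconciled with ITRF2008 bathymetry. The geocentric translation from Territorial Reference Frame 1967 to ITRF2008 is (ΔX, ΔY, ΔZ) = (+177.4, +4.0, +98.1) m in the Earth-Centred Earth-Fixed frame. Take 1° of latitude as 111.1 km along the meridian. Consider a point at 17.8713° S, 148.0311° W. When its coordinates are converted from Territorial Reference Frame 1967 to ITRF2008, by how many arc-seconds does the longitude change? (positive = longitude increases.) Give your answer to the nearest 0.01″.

Δλ = 3.08″

sin φ = -0.306880, cos φ = 0.951748, sin λ = -0.529459, cos λ = -0.848336.
East component: ΔE = −sin λ·ΔX + cos λ·ΔY = −(-0.529459)(177.4) + (-0.848336)(4.0) = 90.53 m.
1° of latitude spans 111100 m; at latitude φ, 1° of longitude spans that × cos φ = 105739.2 m, so Δλ = 90.53 / 105739.2 × 3600 = 3.082″.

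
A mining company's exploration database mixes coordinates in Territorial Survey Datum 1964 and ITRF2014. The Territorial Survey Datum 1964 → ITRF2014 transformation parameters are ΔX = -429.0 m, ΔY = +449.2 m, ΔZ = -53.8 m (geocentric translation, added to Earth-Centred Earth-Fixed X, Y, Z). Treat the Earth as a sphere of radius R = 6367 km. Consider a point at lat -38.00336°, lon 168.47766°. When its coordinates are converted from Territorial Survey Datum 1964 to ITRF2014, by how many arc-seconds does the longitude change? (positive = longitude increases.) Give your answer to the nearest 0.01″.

Δλ = -14.57″

sin φ = -0.615708, cos φ = 0.787975, sin λ = 0.199750, cos λ = -0.979847.
East component: ΔE = −sin λ·ΔX + cos λ·ΔY = −(0.199750)(-429.0) + (-0.979847)(449.2) = -354.45 m.
1° of latitude spans πR/180 = 111125 m; at latitude φ, 1° of longitude spans that × cos φ = 87563.8 m, so Δλ = -354.45 / 87563.8 × 3600 = -14.573″.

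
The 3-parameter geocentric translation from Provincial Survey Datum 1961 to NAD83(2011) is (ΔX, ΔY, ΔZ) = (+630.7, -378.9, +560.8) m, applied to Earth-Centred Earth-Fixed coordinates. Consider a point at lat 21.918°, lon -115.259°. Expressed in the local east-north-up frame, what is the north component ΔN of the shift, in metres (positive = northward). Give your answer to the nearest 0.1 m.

ΔN = 492.8 m

The local north axis is (−sin φ cos λ, −sin φ sin λ, cos φ), giving ΔN = 100.459 − 127.913 + 520.265 = 492.81 m.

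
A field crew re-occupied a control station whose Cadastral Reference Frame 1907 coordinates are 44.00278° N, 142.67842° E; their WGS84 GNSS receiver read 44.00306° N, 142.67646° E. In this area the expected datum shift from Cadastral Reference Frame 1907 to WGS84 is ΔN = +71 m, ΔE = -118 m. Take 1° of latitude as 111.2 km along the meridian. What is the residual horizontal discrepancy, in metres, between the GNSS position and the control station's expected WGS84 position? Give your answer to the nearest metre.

Observed coordinate differences: Δφ = +0.00028°, Δλ = -0.00196°.
Converting to metres (1° lat = 111200 m, cos φ = 0.719306): observed ΔN = 31.1 m, observed ΔE = -156.8 m.
Subtracting the expected shift leaves a residual of 31.1 − (71) = -39.9 m north and -156.8 − (-118) = -38.8 m east.
Residual distance = √((-39.9)² + (-38.8)²) = 55.6 m.

56 m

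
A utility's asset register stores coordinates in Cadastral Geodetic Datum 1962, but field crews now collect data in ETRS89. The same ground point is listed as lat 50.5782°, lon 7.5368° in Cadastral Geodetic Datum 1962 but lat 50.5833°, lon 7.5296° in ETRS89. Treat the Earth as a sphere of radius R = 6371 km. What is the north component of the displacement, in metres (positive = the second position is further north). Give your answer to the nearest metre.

ΔN = 567 m

Δφ = 50.5833° − 50.5782° = +0.0051°; Δλ = 7.5296° − 7.5368° = -0.0072°.
1° along a meridian = πR/180 = 111195 m.
ΔN = Δφ × 111195 = 567.1 m; ΔE = Δλ × 111195 × cos(50.5782°) = -0.0072 × 111195 × 0.635024 = -508.4 m.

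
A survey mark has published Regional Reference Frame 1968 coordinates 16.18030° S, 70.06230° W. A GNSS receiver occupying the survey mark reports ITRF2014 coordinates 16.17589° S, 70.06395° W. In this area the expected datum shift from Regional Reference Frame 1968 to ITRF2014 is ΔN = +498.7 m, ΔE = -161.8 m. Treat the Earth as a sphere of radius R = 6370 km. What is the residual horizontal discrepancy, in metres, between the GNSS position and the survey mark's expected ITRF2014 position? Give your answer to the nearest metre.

17 m

Observed coordinate differences: Δφ = +0.00441°, Δλ = -0.00165°.
Converting to metres (1° lat = 111177 m, cos φ = 0.960390): observed ΔN = 490.3 m, observed ΔE = -176.2 m.
Subtracting the expected shift leaves a residual of 490.3 − (498.7) = -8.4 m north and -176.2 − (-161.8) = -14.4 m east.
Residual distance = √((-8.4)² + (-14.4)²) = 16.7 m.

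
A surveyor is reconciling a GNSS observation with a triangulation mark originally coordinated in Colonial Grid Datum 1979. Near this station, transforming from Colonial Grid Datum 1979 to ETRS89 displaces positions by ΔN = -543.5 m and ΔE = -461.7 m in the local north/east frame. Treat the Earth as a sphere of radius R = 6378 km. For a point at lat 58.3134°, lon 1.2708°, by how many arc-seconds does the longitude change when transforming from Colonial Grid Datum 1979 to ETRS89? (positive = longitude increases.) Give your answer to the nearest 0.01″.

Δλ = -28.43″

At latitude 58.3134°, cos φ = 0.525273.
One radian of longitude at latitude φ spans R cos φ, so Δλ = ΔE / (R cos φ) = -461.7 / (6378000 × 0.525273) = -1.3781e-04 rad = -28.426″.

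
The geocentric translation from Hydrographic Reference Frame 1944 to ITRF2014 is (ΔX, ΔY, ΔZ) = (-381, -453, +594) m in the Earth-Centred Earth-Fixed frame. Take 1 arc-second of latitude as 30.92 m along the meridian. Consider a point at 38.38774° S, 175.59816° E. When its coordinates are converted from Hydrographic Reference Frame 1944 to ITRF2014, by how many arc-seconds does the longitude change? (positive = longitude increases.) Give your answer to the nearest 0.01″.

sin φ = -0.620980, cos φ = 0.783826, sin λ = 0.076751, cos λ = -0.997050.
East component: ΔE = −sin λ·ΔX + cos λ·ΔY = −(0.076751)(-381) + (-0.997050)(-453) = 480.91 m.
1° of latitude spans 3600 × 30.92 = 111312 m; at latitude φ, 1° of longitude spans that × cos φ = 87249.3 m, so Δλ = 480.91 / 87249.3 × 3600 = 19.843″.

Δλ = 19.84″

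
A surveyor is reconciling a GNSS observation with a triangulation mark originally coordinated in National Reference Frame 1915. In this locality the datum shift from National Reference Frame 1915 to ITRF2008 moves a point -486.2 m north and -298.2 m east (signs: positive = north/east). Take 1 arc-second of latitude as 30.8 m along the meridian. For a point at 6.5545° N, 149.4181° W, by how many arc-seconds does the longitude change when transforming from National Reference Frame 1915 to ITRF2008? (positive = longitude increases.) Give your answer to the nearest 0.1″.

At latitude 6.5545°, cos φ = 0.993464.
1″ of longitude at this latitude = 30.80 × cos φ = 30.5987 m, so Δλ = -298.2 / 30.5987 = -9.746″.

Δλ = -9.7″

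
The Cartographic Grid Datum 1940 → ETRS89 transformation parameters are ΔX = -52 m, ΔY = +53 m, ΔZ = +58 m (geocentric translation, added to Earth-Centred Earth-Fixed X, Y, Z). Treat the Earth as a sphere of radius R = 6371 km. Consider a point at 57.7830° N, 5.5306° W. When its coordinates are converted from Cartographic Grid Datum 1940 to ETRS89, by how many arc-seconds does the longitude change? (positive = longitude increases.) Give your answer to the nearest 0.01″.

Δλ = 2.90″

sin φ = 0.846035, cos φ = 0.533127, sin λ = -0.096377, cos λ = 0.995345.
East component: ΔE = −sin λ·ΔX + cos λ·ΔY = −(-0.096377)(-52) + (0.995345)(53) = 47.74 m.
1° of latitude spans πR/180 = 111195 m; at latitude φ, 1° of longitude spans that × cos φ = 59281.1 m, so Δλ = 47.74 / 59281.1 × 3600 = 2.899″.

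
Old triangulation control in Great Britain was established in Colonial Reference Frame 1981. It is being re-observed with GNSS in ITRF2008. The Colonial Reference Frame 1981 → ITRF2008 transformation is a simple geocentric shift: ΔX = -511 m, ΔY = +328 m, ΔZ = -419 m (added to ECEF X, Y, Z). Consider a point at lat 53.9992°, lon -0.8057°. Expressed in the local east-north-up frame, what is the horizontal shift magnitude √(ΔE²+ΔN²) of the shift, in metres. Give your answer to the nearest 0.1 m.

363.4 m

The local east axis at (φ, λ) is (−sin λ, cos λ, 0), so ΔE = −sin(-0.8057°)·(-511) + cos(-0.8057°)·328 = 320.78 m.
The local north axis is (−sin φ cos λ, −sin φ sin λ, cos φ), giving ΔN = 413.363 + 3.731 − 246.287 = 170.81 m.
Horizontal magnitude = √(ΔE² + ΔN²) = √(320.78² + 170.81²) = 363.42 m.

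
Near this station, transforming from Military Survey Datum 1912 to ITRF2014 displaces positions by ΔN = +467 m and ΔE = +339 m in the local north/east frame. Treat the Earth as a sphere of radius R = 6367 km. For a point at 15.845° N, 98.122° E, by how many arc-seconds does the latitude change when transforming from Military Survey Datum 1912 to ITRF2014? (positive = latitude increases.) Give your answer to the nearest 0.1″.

Δφ = 15.1″

On a sphere of radius R, 1 rad of latitude = R, so Δφ = ΔN / R = 467.0 / 6367000 = 7.3347e-05 rad = 15.129″.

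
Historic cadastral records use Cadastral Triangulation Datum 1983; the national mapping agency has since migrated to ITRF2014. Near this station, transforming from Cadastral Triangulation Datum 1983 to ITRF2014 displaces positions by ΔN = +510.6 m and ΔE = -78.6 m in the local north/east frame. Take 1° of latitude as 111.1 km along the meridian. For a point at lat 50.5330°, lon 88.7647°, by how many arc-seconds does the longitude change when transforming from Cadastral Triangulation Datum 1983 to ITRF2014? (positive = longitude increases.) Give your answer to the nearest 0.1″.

At latitude 50.5330°, cos φ = 0.635634.
1° of longitude at this latitude = 111.1 × cos φ = 70.62 km, so Δλ = -78.6 / 70618.9 = -0.0011130° = -4.007″.

Δλ = -4.0″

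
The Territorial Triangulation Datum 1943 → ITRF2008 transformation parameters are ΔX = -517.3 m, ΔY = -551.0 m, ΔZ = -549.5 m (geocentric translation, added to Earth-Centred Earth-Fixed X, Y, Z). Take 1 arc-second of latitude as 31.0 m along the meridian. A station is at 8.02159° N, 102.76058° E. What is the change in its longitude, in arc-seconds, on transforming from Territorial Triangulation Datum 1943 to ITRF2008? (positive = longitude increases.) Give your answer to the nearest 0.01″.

Δλ = 20.40″

sin φ = 0.139546, cos φ = 0.990216, sin λ = 0.975302, cos λ = -0.220878.
East component: ΔE = −sin λ·ΔX + cos λ·ΔY = −(0.975302)(-517.3) + (-0.220878)(-551.0) = 626.23 m.
1° of latitude spans 3600 × 31.00 = 111600 m; at latitude φ, 1° of longitude spans that × cos φ = 110508.1 m, so Δλ = 626.23 / 110508.1 × 3600 = 20.400″.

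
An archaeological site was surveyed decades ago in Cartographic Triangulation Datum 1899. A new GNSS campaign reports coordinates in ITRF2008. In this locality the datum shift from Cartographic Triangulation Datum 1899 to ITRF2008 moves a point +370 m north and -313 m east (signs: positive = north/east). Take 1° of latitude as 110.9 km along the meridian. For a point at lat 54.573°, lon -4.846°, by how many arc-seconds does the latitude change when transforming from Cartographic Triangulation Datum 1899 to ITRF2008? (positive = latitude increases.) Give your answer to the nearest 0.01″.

1° of latitude = 110.9 km, so Δφ = 370.0 / 110900 = 0.0033363° = 12.011″.

Δφ = 12.01″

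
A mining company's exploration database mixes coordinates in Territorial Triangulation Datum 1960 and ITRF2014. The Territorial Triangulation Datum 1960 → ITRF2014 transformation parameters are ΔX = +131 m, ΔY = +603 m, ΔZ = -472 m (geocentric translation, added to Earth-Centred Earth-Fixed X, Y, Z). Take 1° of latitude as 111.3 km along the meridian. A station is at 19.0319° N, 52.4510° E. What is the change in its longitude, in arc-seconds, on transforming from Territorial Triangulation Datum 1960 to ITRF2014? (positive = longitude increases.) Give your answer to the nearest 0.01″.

sin φ = 0.326095, cos φ = 0.945337, sin λ = 0.792832, cos λ = 0.609440.
East component: ΔE = −sin λ·ΔX + cos λ·ΔY = −(0.792832)(131) + (0.609440)(603) = 263.63 m.
1° of latitude spans 111300 m; at latitude φ, 1° of longitude spans that × cos φ = 105216.0 m, so Δλ = 263.63 / 105216.0 × 3600 = 9.020″.

Δλ = 9.02″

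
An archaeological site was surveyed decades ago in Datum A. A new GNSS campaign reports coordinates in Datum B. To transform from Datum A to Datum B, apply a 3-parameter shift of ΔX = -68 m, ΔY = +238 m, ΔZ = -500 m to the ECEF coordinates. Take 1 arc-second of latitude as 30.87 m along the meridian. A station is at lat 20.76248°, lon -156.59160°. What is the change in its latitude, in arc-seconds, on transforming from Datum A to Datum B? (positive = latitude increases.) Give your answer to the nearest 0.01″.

sin φ = 0.354495, cos φ = 0.935058, sin λ = -0.397282, cos λ = -0.917696.
North component: ΔN = −sin φ cos λ·ΔX − sin φ sin λ·ΔY + cos φ·ΔZ = −(0.354495)(-0.917696)(-68) − (0.354495)(-0.397282)(238) + (0.935058)(-500) = -456.13 m.
1° of latitude spans 3600 × 30.87 = 111132 m, so Δφ = -456.13 / 111132 × 3600 = -14.776″.

Δφ = -14.78″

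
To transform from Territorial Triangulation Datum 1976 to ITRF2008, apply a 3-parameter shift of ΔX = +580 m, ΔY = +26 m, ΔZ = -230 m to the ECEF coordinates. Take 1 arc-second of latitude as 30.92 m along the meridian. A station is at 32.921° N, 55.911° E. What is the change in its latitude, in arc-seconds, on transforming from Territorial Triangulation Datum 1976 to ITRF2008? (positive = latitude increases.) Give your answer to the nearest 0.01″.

sin φ = 0.543482, cos φ = 0.839421, sin λ = 0.828168, cos λ = 0.560480.
North component: ΔN = −sin φ cos λ·ΔX − sin φ sin λ·ΔY + cos φ·ΔZ = −(0.543482)(0.560480)(580) − (0.543482)(0.828168)(26) + (0.839421)(-230) = -381.44 m.
1° of latitude spans 3600 × 30.92 = 111312 m, so Δφ = -381.44 / 111312 × 3600 = -12.336″.

Δφ = -12.34″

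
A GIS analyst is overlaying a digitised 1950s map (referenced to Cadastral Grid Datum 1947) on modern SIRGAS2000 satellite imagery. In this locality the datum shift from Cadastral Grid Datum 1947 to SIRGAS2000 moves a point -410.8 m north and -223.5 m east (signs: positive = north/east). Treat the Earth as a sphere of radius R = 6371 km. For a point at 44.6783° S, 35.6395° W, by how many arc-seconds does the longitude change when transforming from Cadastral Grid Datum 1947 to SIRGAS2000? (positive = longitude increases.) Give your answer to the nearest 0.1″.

At latitude -44.6783°, cos φ = 0.711066.
One radian of longitude at latitude φ spans R cos φ, so Δλ = ΔE / (R cos φ) = -223.5 / (6371000 × 0.711066) = -4.9336e-05 rad = -10.176″.

Δλ = -10.2″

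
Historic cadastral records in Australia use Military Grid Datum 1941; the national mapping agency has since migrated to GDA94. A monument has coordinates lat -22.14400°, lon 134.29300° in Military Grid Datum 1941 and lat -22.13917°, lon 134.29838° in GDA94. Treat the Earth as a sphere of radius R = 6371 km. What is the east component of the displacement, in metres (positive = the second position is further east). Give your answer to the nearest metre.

ΔE = 554 m

Δφ = -22.13917° − -22.14400° = +0.00483°; Δλ = 134.29838° − 134.29300° = +0.00538°.
1° along a meridian = πR/180 = 111195 m.
ΔN = Δφ × 111195 = 537.1 m; ΔE = Δλ × 111195 × cos(-22.14400°) = +0.00538 × 111195 × 0.926239 = 554.1 m.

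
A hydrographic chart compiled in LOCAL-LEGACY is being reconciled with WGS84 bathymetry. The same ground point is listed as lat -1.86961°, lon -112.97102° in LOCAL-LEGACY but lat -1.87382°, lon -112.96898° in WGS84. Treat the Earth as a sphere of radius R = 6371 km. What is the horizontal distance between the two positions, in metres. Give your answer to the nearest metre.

Δφ = -1.87382° − -1.86961° = -0.00421°; Δλ = -112.96898° − -112.97102° = +0.00204°.
1° along a meridian = πR/180 = 111195 m.
ΔN = Δφ × 111195 = -468.1 m; ΔE = Δλ × 111195 × cos(-1.86961°) = +0.00204 × 111195 × 0.999468 = 226.7 m.
Distance = √(ΔE² + ΔN²) = √(226.7² + (-468.1)²) = 520.1 m.

520 m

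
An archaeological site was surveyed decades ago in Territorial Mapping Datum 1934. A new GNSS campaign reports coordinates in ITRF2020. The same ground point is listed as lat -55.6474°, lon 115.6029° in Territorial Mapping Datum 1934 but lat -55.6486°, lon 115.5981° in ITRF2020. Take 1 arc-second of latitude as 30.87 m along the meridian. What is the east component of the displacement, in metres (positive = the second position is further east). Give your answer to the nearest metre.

Δφ = -55.6486° − -55.6474° = -0.0012°; Δλ = 115.5981° − 115.6029° = -0.0048°.
1° of latitude = 3600 × 30.87 = 111132 m.
ΔN = Δφ × 111132 = -133.4 m; ΔE = Δλ × 111132 × cos(-55.6474°) = -0.0048 × 111132 × 0.564284 = -301.0 m.

ΔE = -301 m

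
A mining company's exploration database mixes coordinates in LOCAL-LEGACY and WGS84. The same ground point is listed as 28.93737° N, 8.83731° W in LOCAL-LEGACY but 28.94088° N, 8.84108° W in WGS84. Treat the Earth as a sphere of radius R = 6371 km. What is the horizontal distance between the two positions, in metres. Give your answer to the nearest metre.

536 m

Δφ = 28.94088° − 28.93737° = +0.00351°; Δλ = -8.84108° − -8.83731° = -0.00377°.
1° along a meridian = πR/180 = 111195 m.
ΔN = Δφ × 111195 = 390.3 m; ΔE = Δλ × 111195 × cos(28.93737°) = -0.00377 × 111195 × 0.875149 = -366.9 m.
Distance = √(ΔE² + ΔN²) = √((-366.9)² + 390.3²) = 535.6 m.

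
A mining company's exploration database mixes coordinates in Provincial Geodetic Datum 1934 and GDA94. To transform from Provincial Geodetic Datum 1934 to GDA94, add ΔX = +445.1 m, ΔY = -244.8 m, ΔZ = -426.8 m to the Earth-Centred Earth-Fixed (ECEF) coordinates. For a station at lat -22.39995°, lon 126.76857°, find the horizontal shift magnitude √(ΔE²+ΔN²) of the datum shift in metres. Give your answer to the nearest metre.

The local east axis at (φ, λ) is (−sin λ, cos λ, 0), so ΔE = −sin(126.76857°)·445.1 + cos(126.76857°)·(-244.8) = -210.02 m.
The local north axis is (−sin φ cos λ, −sin φ sin λ, cos φ), giving ΔN = -101.528 − 74.728 − 394.596 = -570.85 m.
Horizontal magnitude = √(ΔE² + ΔN²) = √((-210.02)² + (-570.85)²) = 608.26 m.

608 m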